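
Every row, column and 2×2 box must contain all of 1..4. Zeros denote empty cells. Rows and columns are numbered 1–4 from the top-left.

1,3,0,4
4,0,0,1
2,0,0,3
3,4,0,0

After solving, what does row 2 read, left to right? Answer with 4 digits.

row 1, column 3 = 2 (sole candidate).
row 2, column 2 = 2: row 2 has {1,4}; col 2 has {3,4}; box has {1,3,4} → only 2 remains.
row 2, column 3 = 3: row 2 has {1,2,4}; col 3 has {2}; box has {1,2,4} → only 3 remains.

4231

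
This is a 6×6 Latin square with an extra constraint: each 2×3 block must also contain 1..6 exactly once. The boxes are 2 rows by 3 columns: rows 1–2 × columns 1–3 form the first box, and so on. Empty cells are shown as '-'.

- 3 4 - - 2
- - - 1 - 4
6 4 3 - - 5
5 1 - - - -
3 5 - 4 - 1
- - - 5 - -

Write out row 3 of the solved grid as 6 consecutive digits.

r1c1 = 1: row 1 has {2,3,4}; col 1 has {3,5,6}; box has {3,4} → only 1 remains.
r1c4 = 6: row 1 has {1,2,3,4}; col 4 has {1,4,5}; box has {1,2,4} → only 6 remains.
r1c5 = 5: row 1 has {1,2,3,4,6}; col 5 has {}; box has {1,2,4,6} → only 5 remains.
r2c1 = 2: row 2 has {1,4}; col 1 has {1,3,5,6}; box has {1,3,4} → only 2 remains.
r2c2 = 6: row 2 has {1,2,4}; col 2 has {1,3,4,5}; box has {1,2,3,4} → only 6 remains.
r2c3 = 5: row 2 has {1,2,4,6}; col 3 has {3,4}; box has {1,2,3,4,6} → only 5 remains.
r2c5 = 3: row 2 has {1,2,4,5,6}; col 5 has {5}; box has {1,2,4,5,6} → only 3 remains.
r3c4 = 2: row 3 has {3,4,5,6}; col 4 has {1,4,5,6}; box has {5} → only 2 remains.
r3c5 = 1: row 3 has {2,3,4,5,6}; col 5 has {3,5}; box has {2,5} → only 1 remains.

643215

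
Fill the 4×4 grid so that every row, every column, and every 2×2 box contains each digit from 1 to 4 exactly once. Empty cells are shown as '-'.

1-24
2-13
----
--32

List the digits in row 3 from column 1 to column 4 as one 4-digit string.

3241

R1C2 = 3 (sole candidate).
R2C2 = 4 (sole candidate).
R3C3 = 4: row 3 has {}; col 3 has {1,2,3}; box has {2,3} → only 4 remains.
R3C4 = 1: row 3 has {4}; col 4 has {2,3,4}; box has {2,3,4} → only 1 remains.
R4C1 = 4 (sole candidate).
R4C2 = 1 (sole candidate).
R3C1 = 3: row 3 has {1,4}; col 1 has {1,2,4}; box has {1,4} → only 3 remains.
R3C2 = 2: row 3 has {1,3,4}; col 2 has {1,3,4}; box has {1,3,4} → only 2 remains.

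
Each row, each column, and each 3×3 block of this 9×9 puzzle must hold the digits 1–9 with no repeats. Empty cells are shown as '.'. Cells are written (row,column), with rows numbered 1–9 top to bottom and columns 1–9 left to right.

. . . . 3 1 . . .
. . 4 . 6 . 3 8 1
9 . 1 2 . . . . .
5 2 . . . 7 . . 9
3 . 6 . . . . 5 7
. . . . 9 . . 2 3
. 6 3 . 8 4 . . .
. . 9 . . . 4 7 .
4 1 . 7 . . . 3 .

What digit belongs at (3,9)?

(4,3) = 8: row 4 has {2,5,7,9}; col 3 has {1,3,4,6,9}; box has {2,3,5,6} → only 8 remains.
(6,3) = 7: row 6 has {2,3,9}; col 3 has {1,3,4,6,8,9}; box has {2,3,5,6,8} → only 7 remains.
(6,1) = 1: row 6 has {2,3,7,9}; col 1 has {3,4,5,9}; box has {2,3,5,6,7,8} → only 1 remains.
(6,2) = 4: row 6 has {1,2,3,7,9}; col 2 has {1,2,6}; box has {1,2,3,5,6,7,8} → only 4 remains.
(5,2) = 9: row 5 has {3,5,6,7}; col 2 has {1,2,4,6}; box has {1,2,3,4,5,6,7,8} → only 9 remains.
(2,1) = 2: in row 2, 2 can only go here (every other open cell in that row sees a 2).
(1,3) = 5: row 1 has {1,3}; col 3 has {1,3,4,6,7,8,9}; box has {1,2,4,9} → only 5 remains.
(2,2) = 7: row 2 has {1,2,3,4,6,8}; col 2 has {1,2,4,6,9}; box has {1,2,4,5,9} → only 7 remains.
(7,1) = 7: row 7 has {3,4,6,8}; col 1 has {1,2,3,4,5,9}; box has {1,3,4,6,9} → only 7 remains.
(8,1) = 8: row 8 has {4,7,9}; col 1 has {1,2,3,4,5,7,9}; box has {1,3,4,6,7,9} → only 8 remains.
(8,2) = 5: row 8 has {4,7,8,9}; col 2 has {1,2,4,6,7,9}; box has {1,3,4,6,7,8,9} → only 5 remains.
(9,3) = 2: row 9 has {1,3,4,7}; col 3 has {1,3,4,5,6,7,8,9}; box has {1,3,4,5,6,7,8,9} → only 2 remains.
(9,5) = 5: row 9 has {1,2,3,4,7}; col 5 has {3,6,8,9}; box has {4,7,8} → only 5 remains.
(1,1) = 6: row 1 has {1,3,5}; col 1 has {1,2,3,4,5,7,8,9}; box has {1,2,4,5,7,9} → only 6 remains.
(1,2) = 8: row 1 has {1,3,5,6}; col 2 has {1,2,4,5,6,7,9}; box has {1,2,4,5,6,7,9} → only 8 remains.
(3,2) = 3: row 3 has {1,2,9}; col 2 has {1,2,4,5,6,7,8,9}; box has {1,2,4,5,6,7,8,9} → only 3 remains.
(1,7) = 7: in row 1, 7 can only go here (every other open cell in that row sees a 7).
(1,9) = 2: in row 1, 2 can only go here (every other open cell in that row sees a 2).
(7,9) = 5: row 7 has {3,4,6,7,8}; col 9 has {1,2,3,7,9}; box has {3,4,7} → only 5 remains.
(8,9) = 6: row 8 has {4,5,7,8,9}; col 9 has {1,2,3,5,7,9}; box has {3,4,5,7} → only 6 remains.
(9,9) = 8: row 9 has {1,2,3,4,5,7}; col 9 has {1,2,3,5,6,7,9}; box has {3,4,5,6,7} → only 8 remains.
(3,9) = 4: row 3 has {1,2,3,9}; col 9 has {1,2,3,5,6,7,8,9}; box has {1,2,3,7,8} → only 4 remains.

4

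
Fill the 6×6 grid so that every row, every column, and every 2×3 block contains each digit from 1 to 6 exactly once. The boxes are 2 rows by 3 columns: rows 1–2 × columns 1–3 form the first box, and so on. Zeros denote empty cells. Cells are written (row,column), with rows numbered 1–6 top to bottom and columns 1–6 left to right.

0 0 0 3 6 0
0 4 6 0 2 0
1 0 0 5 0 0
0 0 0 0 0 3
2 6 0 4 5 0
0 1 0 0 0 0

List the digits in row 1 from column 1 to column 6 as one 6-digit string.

(1,1) = 5: row 1 has {3,6}; col 1 has {1,2}; box has {4,6} → only 5 remains.
(1,2) = 2: row 1 has {3,5,6}; col 2 has {1,4,6}; box has {4,5,6} → only 2 remains.
(1,3) = 1: row 1 has {2,3,5,6}; col 3 has {6}; box has {2,4,5,6} → only 1 remains.
(1,6) = 4: row 1 has {1,2,3,5,6}; col 6 has {3}; box has {2,3,6} → only 4 remains.

521364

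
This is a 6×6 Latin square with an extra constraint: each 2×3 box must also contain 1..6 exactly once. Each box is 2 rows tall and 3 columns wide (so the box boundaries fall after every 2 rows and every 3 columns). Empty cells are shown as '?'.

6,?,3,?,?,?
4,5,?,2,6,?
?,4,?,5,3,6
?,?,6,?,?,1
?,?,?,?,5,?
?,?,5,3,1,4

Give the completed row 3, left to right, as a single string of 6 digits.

r1c5 = 4: row 1 has {3,6}; col 5 has {1,3,5,6}; box has {2,6} → only 4 remains.
r1c6 = 5: row 1 has {3,4,6}; col 6 has {1,4,6}; box has {2,4,6} → only 5 remains.
r2c3 = 1: row 2 has {2,4,5,6}; col 3 has {3,5,6}; box has {3,4,5,6} → only 1 remains.
r2c6 = 3: row 2 has {1,2,4,5,6}; col 6 has {1,4,5,6}; box has {2,4,5,6} → only 3 remains.
r3c3 = 2: row 3 has {3,4,5,6}; col 3 has {1,3,5,6}; box has {4,6} → only 2 remains.
r4c2 = 3: row 4 has {1,6}; col 2 has {4,5}; box has {2,4,6} → only 3 remains.
r4c4 = 4: row 4 has {1,3,6}; col 4 has {2,3,5}; box has {1,3,5,6} → only 4 remains.
r4c5 = 2: row 4 has {1,3,4,6}; col 5 has {1,3,4,5,6}; box has {1,3,4,5,6} → only 2 remains.
r5c3 = 4: row 5 has {5}; col 3 has {1,2,3,5,6}; box has {5} → only 4 remains.
r5c4 = 6: row 5 has {4,5}; col 4 has {2,3,4,5}; box has {1,3,4,5} → only 6 remains.
r5c6 = 2: row 5 has {4,5,6}; col 6 has {1,3,4,5,6}; box has {1,3,4,5,6} → only 2 remains.
r6c1 = 2: row 6 has {1,3,4,5}; col 1 has {4,6}; box has {4,5} → only 2 remains.
r6c2 = 6: row 6 has {1,2,3,4,5}; col 2 has {3,4,5}; box has {2,4,5} → only 6 remains.
r1c2 = 2: row 1 has {3,4,5,6}; col 2 has {3,4,5,6}; box has {1,3,4,5,6} → only 2 remains.
r1c4 = 1: row 1 has {2,3,4,5,6}; col 4 has {2,3,4,5,6}; box has {2,3,4,5,6} → only 1 remains.
r3c1 = 1: row 3 has {2,3,4,5,6}; col 1 has {2,4,6}; box has {2,3,4,6} → only 1 remains.

142536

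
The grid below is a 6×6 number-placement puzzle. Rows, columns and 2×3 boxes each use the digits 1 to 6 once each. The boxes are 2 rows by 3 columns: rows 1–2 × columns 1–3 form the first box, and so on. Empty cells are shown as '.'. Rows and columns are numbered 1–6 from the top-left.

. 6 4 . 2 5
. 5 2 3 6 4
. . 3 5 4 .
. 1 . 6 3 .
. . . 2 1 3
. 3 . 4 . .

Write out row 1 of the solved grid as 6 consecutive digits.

R1C4 = 1: row 1 has {2,4,5,6}; col 4 has {2,3,4,5,6}; box has {2,3,4,5,6} → only 1 remains.
R2C1 = 1: row 2 has {2,3,4,5,6}; col 1 has {}; box has {2,4,5,6} → only 1 remains.
R3C2 = 2: row 3 has {3,4,5}; col 2 has {1,3,5,6}; box has {1,3} → only 2 remains.
R3C6 = 1: row 3 has {2,3,4,5}; col 6 has {3,4,5}; box has {3,4,5,6} → only 1 remains.
R4C3 = 5: row 4 has {1,3,6}; col 3 has {2,3,4}; box has {1,2,3} → only 5 remains.
R4C6 = 2: row 4 has {1,3,5,6}; col 6 has {1,3,4,5}; box has {1,3,4,5,6} → only 2 remains.
R5C2 = 4: row 5 has {1,2,3}; col 2 has {1,2,3,5,6}; box has {3} → only 4 remains.
R5C3 = 6: row 5 has {1,2,3,4}; col 3 has {2,3,4,5}; box has {3,4} → only 6 remains.
R6C3 = 1: row 6 has {3,4}; col 3 has {2,3,4,5,6}; box has {3,4,6} → only 1 remains.
R6C5 = 5: row 6 has {1,3,4}; col 5 has {1,2,3,4,6}; box has {1,2,3,4} → only 5 remains.
R6C6 = 6: row 6 has {1,3,4,5}; col 6 has {1,2,3,4,5}; box has {1,2,3,4,5} → only 6 remains.
R1C1 = 3: row 1 has {1,2,4,5,6}; col 1 has {1}; box has {1,2,4,5,6} → only 3 remains.

364125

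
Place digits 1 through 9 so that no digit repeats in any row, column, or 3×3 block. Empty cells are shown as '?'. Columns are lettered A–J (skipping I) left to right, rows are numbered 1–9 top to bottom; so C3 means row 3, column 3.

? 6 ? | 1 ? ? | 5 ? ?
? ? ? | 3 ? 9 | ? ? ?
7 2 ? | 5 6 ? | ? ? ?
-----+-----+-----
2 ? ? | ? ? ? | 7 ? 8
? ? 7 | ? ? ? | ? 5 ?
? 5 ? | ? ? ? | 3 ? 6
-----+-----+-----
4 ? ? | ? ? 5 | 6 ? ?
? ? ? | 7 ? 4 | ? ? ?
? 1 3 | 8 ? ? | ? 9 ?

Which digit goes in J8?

5

F3 = 8 (sole candidate).
E9 = 2 (sole candidate).
F9 = 6 (sole candidate).
G9 = 4 (sole candidate).
D7 = 9 (sole candidate).
A9 = 5 (sole candidate).
J9 = 7 (sole candidate).
C2 = 5 (hidden single in row 2).
H2 = 6 (hidden single in row 2).
E2 = 7 (hidden single in row 2).
E1 = 4 (sole candidate).
F1 = 2 (sole candidate).
H1 = 7 (hidden single in row 1).
E4 = 5 (hidden single in row 4).
F6 = 7 (hidden single in row 6).
B7 = 7 (hidden single in row 7).
J8 = 5: in row 8, 5 can only go here (every other open cell in that row sees a 5).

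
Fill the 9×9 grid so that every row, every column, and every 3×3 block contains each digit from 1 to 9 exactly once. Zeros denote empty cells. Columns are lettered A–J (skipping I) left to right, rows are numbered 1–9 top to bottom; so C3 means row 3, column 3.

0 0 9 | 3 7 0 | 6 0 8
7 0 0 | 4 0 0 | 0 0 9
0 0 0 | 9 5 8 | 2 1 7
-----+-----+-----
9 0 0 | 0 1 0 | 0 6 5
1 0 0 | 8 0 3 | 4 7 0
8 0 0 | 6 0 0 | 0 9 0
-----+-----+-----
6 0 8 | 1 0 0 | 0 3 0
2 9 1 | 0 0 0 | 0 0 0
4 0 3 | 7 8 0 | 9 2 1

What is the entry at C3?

A1 = 5 (sole candidate).
H1 = 4 (sole candidate).
H2 = 5 (sole candidate).
A3 = 3 (sole candidate).
D4 = 2 (sole candidate).
E5 = 9 (sole candidate).
J5 = 2 (sole candidate).
E6 = 4 (sole candidate).
J6 = 3 (sole candidate).
E7 = 2 (sole candidate).
J7 = 4 (sole candidate).
D8 = 5 (sole candidate).
H8 = 8 (sole candidate).
J8 = 6 (sole candidate).
B9 = 5 (sole candidate).
F9 = 6 (sole candidate).
E2 = 6 (sole candidate).
G2 = 3 (sole candidate).
F4 = 7 (sole candidate).
G4 = 8 (sole candidate).
B5 = 6 (sole candidate).
C5 = 5 (sole candidate).
F6 = 5 (sole candidate).
G6 = 1 (sole candidate).
B7 = 7 (sole candidate).
F7 = 9 (sole candidate).
G7 = 5 (sole candidate).
E8 = 3 (sole candidate).
F8 = 4 (sole candidate).
G8 = 7 (sole candidate).
C2 = 2 (sole candidate).
F2 = 1 (sole candidate).
B3 = 4 (sole candidate).
C3 = 6: row 3 has {1,2,3,4,5,7,8,9}; col 3 has {1,2,3,5,8,9}; box has {2,3,4,5,7,9} → only 6 remains.

6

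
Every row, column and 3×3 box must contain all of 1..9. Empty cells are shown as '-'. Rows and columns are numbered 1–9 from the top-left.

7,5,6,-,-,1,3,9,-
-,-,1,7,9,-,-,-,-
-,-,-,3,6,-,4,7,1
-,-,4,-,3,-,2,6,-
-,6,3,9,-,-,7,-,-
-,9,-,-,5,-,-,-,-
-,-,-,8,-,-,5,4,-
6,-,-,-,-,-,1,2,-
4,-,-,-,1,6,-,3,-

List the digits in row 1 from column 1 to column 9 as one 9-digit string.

row 4, column 4 = 1: row 4 has {2,3,4,6}; col 4 has {3,7,8,9}; box has {3,5,9} → only 1 remains.
row 6, column 7 = 8: row 6 has {5,9}; col 7 has {1,2,3,4,5,7}; box has {2,6,7} → only 8 remains.
row 6, column 8 = 1: row 6 has {5,8,9}; col 8 has {2,3,4,6,7,9}; box has {2,6,7,8} → only 1 remains.
row 9, column 7 = 9: row 9 has {1,3,4,6}; col 7 has {1,2,3,4,5,7,8}; box has {1,2,3,4,5} → only 9 remains.
row 2, column 7 = 6: row 2 has {1,7,9}; col 7 has {1,2,3,4,5,7,8,9}; box has {1,3,4,7,9} → only 6 remains.
row 5, column 8 = 5: row 5 has {3,6,7,9}; col 8 has {1,2,3,4,6,7,9}; box has {1,2,6,7,8} → only 5 remains.
row 5, column 9 = 4: row 5 has {3,5,6,7,9}; col 9 has {1}; box has {1,2,5,6,7,8} → only 4 remains.
row 6, column 1 = 2: row 6 has {1,5,8,9}; col 1 has {4,6,7}; box has {3,4,6,9} → only 2 remains.
row 6, column 3 = 7: row 6 has {1,2,5,8,9}; col 3 has {1,3,4,6}; box has {2,3,4,6,9} → only 7 remains.
row 6, column 6 = 4: row 6 has {1,2,5,7,8,9}; col 6 has {1,6}; box has {1,3,5,9} → only 4 remains.
row 6, column 9 = 3: row 6 has {1,2,4,5,7,8,9}; col 9 has {1,4}; box has {1,2,4,5,6,7,8} → only 3 remains.
row 2, column 8 = 8: row 2 has {1,6,7,9}; col 8 has {1,2,3,4,5,6,7,9}; box has {1,3,4,6,7,9} → only 8 remains.
row 4, column 2 = 8: row 4 has {1,2,3,4,6}; col 2 has {5,6,9}; box has {2,3,4,6,7,9} → only 8 remains.
row 4, column 6 = 7: row 4 has {1,2,3,4,6,8}; col 6 has {1,4,6}; box has {1,3,4,5,9} → only 7 remains.
row 4, column 9 = 9: row 4 has {1,2,3,4,6,7,8}; col 9 has {1,3,4}; box has {1,2,3,4,5,6,7,8} → only 9 remains.
row 5, column 1 = 1: row 5 has {3,4,5,6,7,9}; col 1 has {2,4,6,7}; box has {2,3,4,6,7,8,9} → only 1 remains.
row 6, column 4 = 6: row 6 has {1,2,3,4,5,7,8,9}; col 4 has {1,3,7,8,9}; box has {1,3,4,5,7,9} → only 6 remains.
row 1, column 9 = 2: row 1 has {1,3,5,6,7,9}; col 9 has {1,3,4,9}; box has {1,3,4,6,7,8,9} → only 2 remains.
row 2, column 1 = 3: row 2 has {1,6,7,8,9}; col 1 has {1,2,4,6,7}; box has {1,5,6,7} → only 3 remains.
row 2, column 9 = 5: row 2 has {1,3,6,7,8,9}; col 9 has {1,2,3,4,9}; box has {1,2,3,4,6,7,8,9} → only 5 remains.
row 3, column 2 = 2: row 3 has {1,3,4,6,7}; col 2 has {5,6,8,9}; box has {1,3,5,6,7} → only 2 remains.
row 4, column 1 = 5: row 4 has {1,2,3,4,6,7,8,9}; col 1 has {1,2,3,4,6,7}; box has {1,2,3,4,6,7,8,9} → only 5 remains.
row 7, column 1 = 9: row 7 has {4,5,8}; col 1 has {1,2,3,4,5,6,7}; box has {4,6} → only 9 remains.
row 7, column 3 = 2: row 7 has {4,5,8,9}; col 3 has {1,3,4,6,7}; box has {4,6,9} → only 2 remains.
row 7, column 5 = 7: row 7 has {2,4,5,8,9}; col 5 has {1,3,5,6,9}; box has {1,6,8} → only 7 remains.
row 7, column 6 = 3: row 7 has {2,4,5,7,8,9}; col 6 has {1,4,6,7}; box has {1,6,7,8} → only 3 remains.
row 7, column 9 = 6: row 7 has {2,3,4,5,7,8,9}; col 9 has {1,2,3,4,5,9}; box has {1,2,3,4,5,9} → only 6 remains.
row 8, column 5 = 4: row 8 has {1,2,6}; col 5 has {1,3,5,6,7,9}; box has {1,3,6,7,8} → only 4 remains.
row 9, column 2 = 7: row 9 has {1,3,4,6,9}; col 2 has {2,5,6,8,9}; box has {2,4,6,9} → only 7 remains.
row 9, column 9 = 8: row 9 has {1,3,4,6,7,9}; col 9 has {1,2,3,4,5,6,9}; box has {1,2,3,4,5,6,9} → only 8 remains.
row 1, column 4 = 4: row 1 has {1,2,3,5,6,7,9}; col 4 has {1,3,6,7,8,9}; box has {1,3,6,7,9} → only 4 remains.
row 1, column 5 = 8: row 1 has {1,2,3,4,5,6,7,9}; col 5 has {1,3,4,5,6,7,9}; box has {1,3,4,6,7,9} → only 8 remains.

756481392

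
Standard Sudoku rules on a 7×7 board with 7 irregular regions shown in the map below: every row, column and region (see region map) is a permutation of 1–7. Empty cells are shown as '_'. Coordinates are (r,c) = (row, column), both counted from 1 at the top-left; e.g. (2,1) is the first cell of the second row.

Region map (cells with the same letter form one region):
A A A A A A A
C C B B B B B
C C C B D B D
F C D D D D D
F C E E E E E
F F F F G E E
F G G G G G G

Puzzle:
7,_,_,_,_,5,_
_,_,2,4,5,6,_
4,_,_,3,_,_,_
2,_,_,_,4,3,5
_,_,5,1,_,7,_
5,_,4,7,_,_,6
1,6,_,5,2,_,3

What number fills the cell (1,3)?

(2,1) = 3: row 2 has {2,4,5,6}; col 1 has {1,2,4,5,7}; region has {4} → only 3 remains.
(3,6) = 1: row 3 has {3,4}; col 6 has {3,5,6,7}; region has {2,3,4,5,6} → only 1 remains.
(4,4) = 6: row 4 has {2,3,4,5}; col 4 has {1,3,4,5,7}; region has {3,4,5} → only 6 remains.
(5,1) = 6: row 5 has {1,5,7}; col 1 has {1,2,3,4,5,7}; region has {1,2,4,5,7} → only 6 remains.
(5,2) = 2: row 5 has {1,5,6,7}; col 2 has {6}; region has {3,4} → only 2 remains.
(5,5) = 3: row 5 has {1,2,5,6,7}; col 5 has {2,4,5}; region has {1,5,6,7} → only 3 remains.
(5,7) = 4: row 5 has {1,2,3,5,6,7}; col 7 has {3,5,6}; region has {1,3,5,6,7} → only 4 remains.
(6,2) = 3: row 6 has {4,5,6,7}; col 2 has {2,6}; region has {1,2,4,5,6,7} → only 3 remains.
(6,5) = 1: row 6 has {3,4,5,6,7}; col 5 has {2,3,4,5}; region has {2,3,5,6} → only 1 remains.
(6,6) = 2: row 6 has {1,3,4,5,6,7}; col 6 has {1,3,5,6,7}; region has {1,3,4,5,6,7} → only 2 remains.
(7,3) = 7: row 7 has {1,2,3,5,6}; col 3 has {2,4,5}; region has {1,2,3,5,6} → only 7 remains.
(7,6) = 4: row 7 has {1,2,3,5,6,7}; col 6 has {1,2,3,5,6,7}; region has {1,2,3,5,6,7} → only 4 remains.
(1,4) = 2: row 1 has {5,7}; col 4 has {1,3,4,5,6,7}; region has {5,7} → only 2 remains.
(1,5) = 6: row 1 has {2,5,7}; col 5 has {1,2,3,4,5}; region has {2,5,7} → only 6 remains.
(1,7) = 1: row 1 has {2,5,6,7}; col 7 has {3,4,5,6}; region has {2,5,6,7} → only 1 remains.
(2,7) = 7: row 2 has {2,3,4,5,6}; col 7 has {1,3,4,5,6}; region has {1,2,3,4,5,6} → only 7 remains.
(3,3) = 6: row 3 has {1,3,4}; col 3 has {2,4,5,7}; region has {2,3,4} → only 6 remains.
(3,5) = 7: row 3 has {1,3,4,6}; col 5 has {1,2,3,4,5,6}; region has {3,4,5,6} → only 7 remains.
(3,7) = 2: row 3 has {1,3,4,6,7}; col 7 has {1,3,4,5,6,7}; region has {3,4,5,6,7} → only 2 remains.
(4,3) = 1: row 4 has {2,3,4,5,6}; col 3 has {2,4,5,6,7}; region has {2,3,4,5,6,7} → only 1 remains.
(1,2) = 4: row 1 has {1,2,5,6,7}; col 2 has {2,3,6}; region has {1,2,5,6,7} → only 4 remains.
(1,3) = 3: row 1 has {1,2,4,5,6,7}; col 3 has {1,2,4,5,6,7}; region has {1,2,4,5,6,7} → only 3 remains.

3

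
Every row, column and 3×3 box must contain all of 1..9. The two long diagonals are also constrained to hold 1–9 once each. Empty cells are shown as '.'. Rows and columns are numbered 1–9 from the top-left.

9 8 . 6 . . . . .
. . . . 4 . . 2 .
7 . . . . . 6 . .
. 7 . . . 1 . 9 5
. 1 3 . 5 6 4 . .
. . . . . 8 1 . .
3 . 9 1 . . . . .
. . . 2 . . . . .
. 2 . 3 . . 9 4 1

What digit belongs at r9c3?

7

r4c4 = 4 (sole candidate).
r6c4 = 7 (sole candidate).
r8c2 = 4 (sole candidate).
r9c1 = 8 (sole candidate).
r1c9 = 3 (sole candidate).
r3c3 = 2 (sole candidate).
r5c1 = 2 (sole candidate).
r5c4 = 9 (sole candidate).
r7c7 = 7 (sole candidate).
r1c7 = 5 (sole candidate).
r2c7 = 8 (sole candidate).
r3c8 = 1 (sole candidate).
r4c1 = 6 (sole candidate).
r4c3 = 8 (sole candidate).
r8c7 = 3 (sole candidate).
r8c8 = 6 (sole candidate).
r8c9 = 8 (sole candidate).
r1c8 = 7 (sole candidate).
r2c2 = 3 (sole candidate).
r2c4 = 5 (sole candidate).
r2c9 = 9 (sole candidate).
r3c2 = 5 (sole candidate).
r3c4 = 8 (sole candidate).
r3c9 = 4 (sole candidate).
r4c7 = 2 (sole candidate).
r5c8 = 8 (sole candidate).
r5c9 = 7 (sole candidate).
r6c2 = 9 (sole candidate).
r6c8 = 3 (sole candidate).
r6c9 = 6 (sole candidate).
r7c2 = 6 (sole candidate).
r7c5 = 8 (sole candidate).
r7c8 = 5 (sole candidate).
r7c9 = 2 (sole candidate).
r1c6 = 2 (sole candidate).
r2c1 = 1 (sole candidate).
r2c3 = 6 (sole candidate).
r2c6 = 7 (sole candidate).
r4c5 = 3 (sole candidate).
r6c5 = 2 (sole candidate).
r7c6 = 4 (sole candidate).
r8c1 = 5 (sole candidate).
r8c6 = 9 (sole candidate).
r9c3 = 7: row 9 has {1,2,3,4,8,9}; col 3 has {2,3,6,8,9}; box has {2,3,4,5,6,8,9} → only 7 remains.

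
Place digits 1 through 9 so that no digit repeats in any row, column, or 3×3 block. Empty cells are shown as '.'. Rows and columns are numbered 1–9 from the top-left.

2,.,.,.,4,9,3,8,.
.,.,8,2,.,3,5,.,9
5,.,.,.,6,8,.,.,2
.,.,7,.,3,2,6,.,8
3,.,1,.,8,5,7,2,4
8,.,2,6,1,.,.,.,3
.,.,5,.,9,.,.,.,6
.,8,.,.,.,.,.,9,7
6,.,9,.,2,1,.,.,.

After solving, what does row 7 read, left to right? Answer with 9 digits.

R1C3 = 6: row 1 has {2,3,4,8,9}; col 3 has {1,2,5,7,8,9}; box has {2,5,8} → only 6 remains.
R1C9 = 1: row 1 has {2,3,4,6,8,9}; col 9 has {2,3,4,6,7,8,9}; box has {2,3,5,8,9} → only 1 remains.
R2C5 = 7: row 2 has {2,3,5,8,9}; col 5 has {1,2,3,4,6,8,9}; box has {2,3,4,6,8,9} → only 7 remains.
R3C4 = 1: row 3 has {2,5,6,8}; col 4 has {2,6}; box has {2,3,4,6,7,8,9} → only 1 remains.
R3C7 = 4: row 3 has {1,2,5,6,8}; col 7 has {3,5,6,7}; box has {1,2,3,5,8,9} → only 4 remains.
R3C8 = 7: row 3 has {1,2,4,5,6,8}; col 8 has {2,8,9}; box has {1,2,3,4,5,8,9} → only 7 remains.
R5C4 = 9: row 5 has {1,2,3,4,5,7,8}; col 4 has {1,2,6}; box has {1,2,3,5,6,8} → only 9 remains.
R6C7 = 9: row 6 has {1,2,3,6,8}; col 7 has {3,4,5,6,7}; box has {2,3,4,6,7,8} → only 9 remains.
R6C8 = 5: row 6 has {1,2,3,6,8,9}; col 8 has {2,7,8,9}; box has {2,3,4,6,7,8,9} → only 5 remains.
R8C5 = 5: row 8 has {7,8,9}; col 5 has {1,2,3,4,6,7,8,9}; box has {1,2,9} → only 5 remains.
R9C7 = 8: row 9 has {1,2,6,9}; col 7 has {3,4,5,6,7,9}; box has {6,7,9} → only 8 remains.
R9C9 = 5: row 9 has {1,2,6,8,9}; col 9 has {1,2,3,4,6,7,8,9}; box has {6,7,8,9} → only 5 remains.
R1C2 = 7: row 1 has {1,2,3,4,6,8,9}; col 2 has {8}; box has {2,5,6,8} → only 7 remains.
R1C4 = 5: row 1 has {1,2,3,4,6,7,8,9}; col 4 has {1,2,6,9}; box has {1,2,3,4,6,7,8,9} → only 5 remains.
R2C8 = 6: row 2 has {2,3,5,7,8,9}; col 8 has {2,5,7,8,9}; box has {1,2,3,4,5,7,8,9} → only 6 remains.
R3C3 = 3: row 3 has {1,2,4,5,6,7,8}; col 3 has {1,2,5,6,7,8,9}; box has {2,5,6,7,8} → only 3 remains.
R4C4 = 4: row 4 has {2,3,6,7,8}; col 4 has {1,2,5,6,9}; box has {1,2,3,5,6,8,9} → only 4 remains.
R4C8 = 1: row 4 has {2,3,4,6,7,8}; col 8 has {2,5,6,7,8,9}; box has {2,3,4,5,6,7,8,9} → only 1 remains.
R5C2 = 6: row 5 has {1,2,3,4,5,7,8,9}; col 2 has {7,8}; box has {1,2,3,7,8} → only 6 remains.
R6C2 = 4: row 6 has {1,2,3,5,6,8,9}; col 2 has {6,7,8}; box has {1,2,3,6,7,8} → only 4 remains.
R6C6 = 7: row 6 has {1,2,3,4,5,6,8,9}; col 6 has {1,2,3,5,8,9}; box has {1,2,3,4,5,6,8,9} → only 7 remains.
R7C6 = 4: row 7 has {5,6,9}; col 6 has {1,2,3,5,7,8,9}; box has {1,2,5,9} → only 4 remains.
R7C8 = 3: row 7 has {4,5,6,9}; col 8 has {1,2,5,6,7,8,9}; box has {5,6,7,8,9} → only 3 remains.
R8C3 = 4: row 8 has {5,7,8,9}; col 3 has {1,2,3,5,6,7,8,9}; box has {5,6,8,9} → only 4 remains.
R8C4 = 3: row 8 has {4,5,7,8,9}; col 4 has {1,2,4,5,6,9}; box has {1,2,4,5,9} → only 3 remains.
R8C6 = 6: row 8 has {3,4,5,7,8,9}; col 6 has {1,2,3,4,5,7,8,9}; box has {1,2,3,4,5,9} → only 6 remains.
R9C2 = 3: row 9 has {1,2,5,6,8,9}; col 2 has {4,6,7,8}; box has {4,5,6,8,9} → only 3 remains.
R9C4 = 7: row 9 has {1,2,3,5,6,8,9}; col 4 has {1,2,3,4,5,6,9}; box has {1,2,3,4,5,6,9} → only 7 remains.
R9C8 = 4: row 9 has {1,2,3,5,6,7,8,9}; col 8 has {1,2,3,5,6,7,8,9}; box has {3,5,6,7,8,9} → only 4 remains.
R2C2 = 1: row 2 has {2,3,5,6,7,8,9}; col 2 has {3,4,6,7,8}; box has {2,3,5,6,7,8} → only 1 remains.
R3C2 = 9: row 3 has {1,2,3,4,5,6,7,8}; col 2 has {1,3,4,6,7,8}; box has {1,2,3,5,6,7,8} → only 9 remains.
R4C1 = 9: row 4 has {1,2,3,4,6,7,8}; col 1 has {2,3,5,6,8}; box has {1,2,3,4,6,7,8} → only 9 remains.
R4C2 = 5: row 4 has {1,2,3,4,6,7,8,9}; col 2 has {1,3,4,6,7,8,9}; box has {1,2,3,4,6,7,8,9} → only 5 remains.
R7C2 = 2: row 7 has {3,4,5,6,9}; col 2 has {1,3,4,5,6,7,8,9}; box has {3,4,5,6,8,9} → only 2 remains.
R7C4 = 8: row 7 has {2,3,4,5,6,9}; col 4 has {1,2,3,4,5,6,7,9}; box has {1,2,3,4,5,6,7,9} → only 8 remains.
R7C7 = 1: row 7 has {2,3,4,5,6,8,9}; col 7 has {3,4,5,6,7,8,9}; box has {3,4,5,6,7,8,9} → only 1 remains.
R8C1 = 1: row 8 has {3,4,5,6,7,8,9}; col 1 has {2,3,5,6,8,9}; box has {2,3,4,5,6,8,9} → only 1 remains.
R8C7 = 2: row 8 has {1,3,4,5,6,7,8,9}; col 7 has {1,3,4,5,6,7,8,9}; box has {1,3,4,5,6,7,8,9} → only 2 remains.
R2C1 = 4: row 2 has {1,2,3,5,6,7,8,9}; col 1 has {1,2,3,5,6,8,9}; box has {1,2,3,5,6,7,8,9} → only 4 remains.
R7C1 = 7: row 7 has {1,2,3,4,5,6,8,9}; col 1 has {1,2,3,4,5,6,8,9}; box has {1,2,3,4,5,6,8,9} → only 7 remains.

725894136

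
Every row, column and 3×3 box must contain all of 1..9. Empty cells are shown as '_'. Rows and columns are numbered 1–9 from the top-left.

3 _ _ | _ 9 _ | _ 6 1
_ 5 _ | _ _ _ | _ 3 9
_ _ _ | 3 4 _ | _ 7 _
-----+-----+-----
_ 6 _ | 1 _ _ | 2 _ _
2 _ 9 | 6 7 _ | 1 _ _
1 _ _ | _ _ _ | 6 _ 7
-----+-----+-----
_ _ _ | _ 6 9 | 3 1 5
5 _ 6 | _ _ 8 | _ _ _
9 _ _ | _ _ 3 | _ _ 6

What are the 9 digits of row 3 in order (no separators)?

R3C2 = 9: in row 3, 9 can only go here (every other open cell in that row sees a 9).
R4C8 = 9: in row 4, 9 can only go here (every other open cell in that row sees a 9).
R6C4 = 9: in row 6, 9 can only go here (every other open cell in that row sees a 9).
R8C2 = 3: in row 8, 3 can only go here (every other open cell in that row sees a 3).
R8C7 = 9: in row 8, 9 can only go here (every other open cell in that row sees a 9).
R5C9 = 3: in row 5, 3 can only go here (every other open cell in that row sees a 3).
R8C5 = 1: in row 8, 1 can only go here (every other open cell in that row sees a 1).
R8C4 = 7: in row 8, 7 can only go here (every other open cell in that row sees a 7).
R9C2 = 1: in column 2, 1 can only go here (every other open cell in that column sees a 1).
R9C7 = 7: in column 7, 7 can only go here (every other open cell in that column sees a 7).
R3C9 = 2: in box 3, 2 can only go here (every other open cell in that box sees a 2).
R8C9 = 4: row 8 has {1,3,5,6,7,8,9}; col 9 has {1,2,3,5,6,7,9}; box has {1,3,5,6,7,9} → only 4 remains.
R4C9 = 8: row 4 has {1,2,6,9}; col 9 has {1,2,3,4,5,6,7,9}; box has {1,2,3,6,7,9} → only 8 remains.
R8C8 = 2: row 8 has {1,3,4,5,6,7,8,9}; col 8 has {1,3,6,7,9}; box has {1,3,4,5,6,7,9} → only 2 remains.
R9C8 = 8: row 9 has {1,3,6,7,9}; col 8 has {1,2,3,6,7,9}; box has {1,2,3,4,5,6,7,9} → only 8 remains.
R5C2 = 8: in row 5, 8 can only go here (every other open cell in that row sees an 8).
R6C2 = 4: row 6 has {1,6,7,9}; col 2 has {1,3,5,6,8,9}; box has {1,2,6,8,9} → only 4 remains.
R6C8 = 5: row 6 has {1,4,6,7,9}; col 8 has {1,2,3,6,7,8,9}; box has {1,2,3,6,7,8,9} → only 5 remains.
R4C1 = 7: row 4 has {1,2,6,8,9}; col 1 has {1,2,3,5,9}; box has {1,2,4,6,8,9} → only 7 remains.
R5C8 = 4: row 5 has {1,2,3,6,7,8,9}; col 8 has {1,2,3,5,6,7,8,9}; box has {1,2,3,5,6,7,8,9} → only 4 remains.
R6C3 = 3: row 6 has {1,4,5,6,7,9}; col 3 has {6,9}; box has {1,2,4,6,7,8,9} → only 3 remains.
R6C6 = 2: row 6 has {1,3,4,5,6,7,9}; col 6 has {3,8,9}; box has {1,6,7,9} → only 2 remains.
R4C3 = 5: row 4 has {1,2,6,7,8,9}; col 3 has {3,6,9}; box has {1,2,3,4,6,7,8,9} → only 5 remains.
R4C5 = 3: row 4 has {1,2,5,6,7,8,9}; col 5 has {1,4,6,7,9}; box has {1,2,6,7,9} → only 3 remains.
R4C6 = 4: row 4 has {1,2,3,5,6,7,8,9}; col 6 has {2,3,8,9}; box has {1,2,3,6,7,9} → only 4 remains.
R5C6 = 5: row 5 has {1,2,3,4,6,7,8,9}; col 6 has {2,3,4,8,9}; box has {1,2,3,4,6,7,9} → only 5 remains.
R6C5 = 8: row 6 has {1,2,3,4,5,6,7,9}; col 5 has {1,3,4,6,7,9}; box has {1,2,3,4,5,6,7,9} → only 8 remains.
R1C6 = 7: row 1 has {1,3,6,9}; col 6 has {2,3,4,5,8,9}; box has {3,4,9} → only 7 remains.
R2C5 = 2: row 2 has {3,5,9}; col 5 has {1,3,4,6,7,8,9}; box has {3,4,7,9} → only 2 remains.
R9C5 = 5: row 9 has {1,3,6,7,8,9}; col 5 has {1,2,3,4,6,7,8,9}; box has {1,3,6,7,8,9} → only 5 remains.
R1C2 = 2: row 1 has {1,3,6,7,9}; col 2 has {1,3,4,5,6,8,9}; box has {3,5,9} → only 2 remains.
R2C4 = 8: row 2 has {2,3,5,9}; col 4 has {1,3,6,7,9}; box has {2,3,4,7,9} → only 8 remains.
R2C7 = 4: row 2 has {2,3,5,8,9}; col 7 has {1,2,3,6,7,9}; box has {1,2,3,6,7,9} → only 4 remains.
R7C2 = 7: row 7 has {1,3,5,6,9}; col 2 has {1,2,3,4,5,6,8,9}; box has {1,3,5,6,9} → only 7 remains.
R1C4 = 5: row 1 has {1,2,3,6,7,9}; col 4 has {1,3,6,7,8,9}; box has {2,3,4,7,8,9} → only 5 remains.
R1C7 = 8: row 1 has {1,2,3,5,6,7,9}; col 7 has {1,2,3,4,6,7,9}; box has {1,2,3,4,6,7,9} → only 8 remains.
R2C1 = 6: row 2 has {2,3,4,5,8,9}; col 1 has {1,2,3,5,7,9}; box has {2,3,5,9} → only 6 remains.
R2C6 = 1: row 2 has {2,3,4,5,6,8,9}; col 6 has {2,3,4,5,7,8,9}; box has {2,3,4,5,7,8,9} → only 1 remains.
R3C1 = 8: row 3 has {2,3,4,7,9}; col 1 has {1,2,3,5,6,7,9}; box has {2,3,5,6,9} → only 8 remains.
R3C3 = 1: row 3 has {2,3,4,7,8,9}; col 3 has {3,5,6,9}; box has {2,3,5,6,8,9} → only 1 remains.
R3C6 = 6: row 3 has {1,2,3,4,7,8,9}; col 6 has {1,2,3,4,5,7,8,9}; box has {1,2,3,4,5,7,8,9} → only 6 remains.
R3C7 = 5: row 3 has {1,2,3,4,6,7,8,9}; col 7 has {1,2,3,4,6,7,8,9}; box has {1,2,3,4,6,7,8,9} → only 5 remains.

891346572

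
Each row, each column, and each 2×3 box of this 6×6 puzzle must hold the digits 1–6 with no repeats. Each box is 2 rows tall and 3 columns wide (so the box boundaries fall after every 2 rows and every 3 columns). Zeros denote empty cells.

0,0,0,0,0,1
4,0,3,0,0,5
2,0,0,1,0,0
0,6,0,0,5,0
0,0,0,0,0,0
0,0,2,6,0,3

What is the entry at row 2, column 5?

row 2, column 4 = 2 (sole candidate).
row 2, column 5 = 6: row 2 has {2,3,4,5}; col 5 has {5}; box has {1,2,5} → only 6 remains.

6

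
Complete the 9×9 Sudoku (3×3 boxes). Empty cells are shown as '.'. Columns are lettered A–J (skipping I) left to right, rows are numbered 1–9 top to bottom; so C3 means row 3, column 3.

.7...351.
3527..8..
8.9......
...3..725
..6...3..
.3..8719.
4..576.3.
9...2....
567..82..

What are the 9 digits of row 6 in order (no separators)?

A1 = 6 (sole candidate).
C1 = 4 (sole candidate).
E1 = 9 (sole candidate).
J1 = 2 (sole candidate).
B3 = 1 (sole candidate).
A4 = 1 (sole candidate).
C4 = 8 (sole candidate).
A6 = 2: row 6 has {1,3,7,8,9}; col 1 has {1,3,4,5,6,8,9}; box has {1,3,6,8} → only 2 remains.
C6 = 5: row 6 has {1,2,3,7,8,9}; col 3 has {2,4,6,7,8,9}; box has {1,2,3,6,8} → only 5 remains.
C7 = 1 (sole candidate).
G7 = 9 (sole candidate).
J7 = 8 (sole candidate).
B8 = 8 (sole candidate).
C8 = 3 (sole candidate).
H9 = 4 (sole candidate).
J9 = 1 (sole candidate).
D1 = 8 (sole candidate).
H2 = 6 (sole candidate).
G3 = 4 (sole candidate).
H3 = 7 (sole candidate).
J3 = 3 (sole candidate).
A5 = 7 (sole candidate).
H5 = 8 (sole candidate).
J5 = 4 (sole candidate).
J6 = 6: row 6 has {1,2,3,5,7,8,9}; col 9 has {1,2,3,4,5,8}; box has {1,2,3,4,5,7,8,9} → only 6 remains.
B7 = 2 (sole candidate).
G8 = 6 (sole candidate).
H8 = 5 (sole candidate).
J8 = 7 (sole candidate).
D9 = 9 (sole candidate).
E9 = 3 (sole candidate).
J2 = 9 (sole candidate).
B5 = 9 (sole candidate).
D6 = 4: row 6 has {1,2,3,5,6,7,8,9}; col 4 has {3,5,7,8,9}; box has {3,7,8} → only 4 remains.

235487196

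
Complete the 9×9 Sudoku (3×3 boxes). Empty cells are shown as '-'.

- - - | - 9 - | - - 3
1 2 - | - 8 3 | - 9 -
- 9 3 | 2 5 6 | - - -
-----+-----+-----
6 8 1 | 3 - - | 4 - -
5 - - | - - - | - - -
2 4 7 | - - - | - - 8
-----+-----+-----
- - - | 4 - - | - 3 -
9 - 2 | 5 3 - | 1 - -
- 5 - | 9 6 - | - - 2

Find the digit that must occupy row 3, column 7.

row 2, column 4 = 7: row 2 has {1,2,3,8,9}; col 4 has {2,3,4,5,9}; box has {2,3,5,6,8,9} → only 7 remains.
row 5, column 2 = 3: row 5 has {5}; col 2 has {2,4,5,8,9}; box has {1,2,4,5,6,7,8} → only 3 remains.
row 5, column 3 = 9: row 5 has {3,5}; col 3 has {1,2,3,7}; box has {1,2,3,4,5,6,7,8} → only 9 remains.
row 6, column 5 = 1: row 6 has {2,4,7,8}; col 5 has {3,5,6,8,9}; box has {3} → only 1 remains.
row 1, column 4 = 1: row 1 has {3,9}; col 4 has {2,3,4,5,7,9}; box has {2,3,5,6,7,8,9} → only 1 remains.
row 1, column 6 = 4: row 1 has {1,3,9}; col 6 has {3,6}; box has {1,2,3,5,6,7,8,9} → only 4 remains.
row 6, column 4 = 6: row 6 has {1,2,4,7,8}; col 4 has {1,2,3,4,5,7,9}; box has {1,3} → only 6 remains.
row 6, column 8 = 5: row 6 has {1,2,4,6,7,8}; col 8 has {3,9}; box has {4,8} → only 5 remains.
row 5, column 4 = 8: row 5 has {3,5,9}; col 4 has {1,2,3,4,5,6,7,9}; box has {1,3,6} → only 8 remains.
row 6, column 6 = 9: row 6 has {1,2,4,5,6,7,8}; col 6 has {3,4,6}; box has {1,3,6,8} → only 9 remains.
row 6, column 7 = 3: row 6 has {1,2,4,5,6,7,8,9}; col 7 has {1,4}; box has {4,5,8} → only 3 remains.
row 4, column 9 = 9: in row 4, 9 can only go here (every other open cell in that row sees a 9).
row 4, column 6 = 5: in row 4, 5 can only go here (every other open cell in that row sees a 5).
row 5, column 5 = 4: in row 5, 4 can only go here (every other open cell in that row sees a 4).
row 7, column 7 = 9: in row 7, 9 can only go here (every other open cell in that row sees a 9).
row 7, column 9 = 5: in row 7, 5 can only go here (every other open cell in that row sees a 5).
row 9, column 6 = 1: in row 9, 1 can only go here (every other open cell in that row sees a 1).
row 9, column 1 = 3: in row 9, 3 can only go here (every other open cell in that row sees a 3).
row 7, column 2 = 1: in row 7, 1 can only go here (every other open cell in that row sees a 1).
row 7, column 3 = 6: in row 7, 6 can only go here (every other open cell in that row sees a 6).
row 8, column 2 = 7: row 8 has {1,2,3,5,9}; col 2 has {1,2,3,4,5,8,9}; box has {1,2,3,5,6,9} → only 7 remains.
row 8, column 6 = 8: row 8 has {1,2,3,5,7,9}; col 6 has {1,3,4,5,6,9}; box has {1,3,4,5,6,9} → only 8 remains.
row 1, column 2 = 6: row 1 has {1,3,4,9}; col 2 has {1,2,3,4,5,7,8,9}; box has {1,2,3,9} → only 6 remains.
row 7, column 1 = 8: row 7 has {1,3,4,5,6,9}; col 1 has {1,2,3,5,6,9}; box has {1,2,3,5,6,7,9} → only 8 remains.
row 9, column 3 = 4: row 9 has {1,2,3,5,6,9}; col 3 has {1,2,3,6,7,9}; box has {1,2,3,5,6,7,8,9} → only 4 remains.
row 1, column 1 = 7: row 1 has {1,3,4,6,9}; col 1 has {1,2,3,5,6,8,9}; box has {1,2,3,6,9} → only 7 remains.
row 2, column 3 = 5: row 2 has {1,2,3,7,8,9}; col 3 has {1,2,3,4,6,7,9}; box has {1,2,3,6,7,9} → only 5 remains.
row 2, column 7 = 6: row 2 has {1,2,3,5,7,8,9}; col 7 has {1,3,4,9}; box has {3,9} → only 6 remains.
row 2, column 9 = 4: row 2 has {1,2,3,5,6,7,8,9}; col 9 has {2,3,5,8,9}; box has {3,6,9} → only 4 remains.
row 3, column 1 = 4: row 3 has {2,3,5,6,9}; col 1 has {1,2,3,5,6,7,8,9}; box has {1,2,3,5,6,7,9} → only 4 remains.
row 8, column 9 = 6: row 8 has {1,2,3,5,7,8,9}; col 9 has {2,3,4,5,8,9}; box has {1,2,3,5,9} → only 6 remains.
row 1, column 3 = 8: row 1 has {1,3,4,6,7,9}; col 3 has {1,2,3,4,5,6,7,9}; box has {1,2,3,4,5,6,7,9} → only 8 remains.
row 1, column 8 = 2: row 1 has {1,3,4,6,7,8,9}; col 8 has {3,5,9}; box has {3,4,6,9} → only 2 remains.
row 4, column 8 = 7: row 4 has {1,3,4,5,6,8,9}; col 8 has {2,3,5,9}; box has {3,4,5,8,9} → only 7 remains.
row 5, column 7 = 2: row 5 has {3,4,5,8,9}; col 7 has {1,3,4,6,9}; box has {3,4,5,7,8,9} → only 2 remains.
row 5, column 9 = 1: row 5 has {2,3,4,5,8,9}; col 9 has {2,3,4,5,6,8,9}; box has {2,3,4,5,7,8,9} → only 1 remains.
row 8, column 8 = 4: row 8 has {1,2,3,5,6,7,8,9}; col 8 has {2,3,5,7,9}; box has {1,2,3,5,6,9} → only 4 remains.
row 9, column 8 = 8: row 9 has {1,2,3,4,5,6,9}; col 8 has {2,3,4,5,7,9}; box has {1,2,3,4,5,6,9} → only 8 remains.
row 1, column 7 = 5: row 1 has {1,2,3,4,6,7,8,9}; col 7 has {1,2,3,4,6,9}; box has {2,3,4,6,9} → only 5 remains.
row 3, column 8 = 1: row 3 has {2,3,4,5,6,9}; col 8 has {2,3,4,5,7,8,9}; box has {2,3,4,5,6,9} → only 1 remains.
row 3, column 9 = 7: row 3 has {1,2,3,4,5,6,9}; col 9 has {1,2,3,4,5,6,8,9}; box has {1,2,3,4,5,6,9} → only 7 remains.
row 4, column 5 = 2: row 4 has {1,3,4,5,6,7,8,9}; col 5 has {1,3,4,5,6,8,9}; box has {1,3,4,5,6,8,9} → only 2 remains.
row 5, column 6 = 7: row 5 has {1,2,3,4,5,8,9}; col 6 has {1,3,4,5,6,8,9}; box has {1,2,3,4,5,6,8,9} → only 7 remains.
row 5, column 8 = 6: row 5 has {1,2,3,4,5,7,8,9}; col 8 has {1,2,3,4,5,7,8,9}; box has {1,2,3,4,5,7,8,9} → only 6 remains.
row 7, column 5 = 7: row 7 has {1,3,4,5,6,8,9}; col 5 has {1,2,3,4,5,6,8,9}; box has {1,3,4,5,6,8,9} → only 7 remains.
row 7, column 6 = 2: row 7 has {1,3,4,5,6,7,8,9}; col 6 has {1,3,4,5,6,7,8,9}; box has {1,3,4,5,6,7,8,9} → only 2 remains.
row 9, column 7 = 7: row 9 has {1,2,3,4,5,6,8,9}; col 7 has {1,2,3,4,5,6,9}; box has {1,2,3,4,5,6,8,9} → only 7 remains.
row 3, column 7 = 8: row 3 has {1,2,3,4,5,6,7,9}; col 7 has {1,2,3,4,5,6,7,9}; box has {1,2,3,4,5,6,7,9} → only 8 remains.

8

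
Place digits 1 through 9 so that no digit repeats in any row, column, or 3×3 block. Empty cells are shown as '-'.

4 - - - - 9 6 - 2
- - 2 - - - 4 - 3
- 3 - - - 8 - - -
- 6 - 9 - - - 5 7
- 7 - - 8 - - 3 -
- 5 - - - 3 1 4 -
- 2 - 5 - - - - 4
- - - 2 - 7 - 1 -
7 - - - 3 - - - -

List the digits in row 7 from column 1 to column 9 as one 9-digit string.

R1C4 = 3: in row 1, 3 can only go here (every other open cell in that row sees a 3).
R3C5 = 2: in row 3, 2 can only go here (every other open cell in that row sees a 2).
R3C4 = 4: in row 3, 4 can only go here (every other open cell in that row sees a 4).
R5C6 = 5: in row 5, 5 can only go here (every other open cell in that row sees a 5).
R5C3 = 4: in row 5, 4 can only go here (every other open cell in that row sees a 4).
R6C1 = 2: in row 6, 2 can only go here (every other open cell in that row sees a 2).
R5C7 = 2: in row 5, 2 can only go here (every other open cell in that row sees a 2).
R4C7 = 8: row 4 has {5,6,7,9}; col 7 has {1,2,4,6}; box has {1,2,3,4,5,7} → only 8 remains.
R4C6 = 2: in row 4, 2 can only go here (every other open cell in that row sees a 2).
R4C5 = 4: in row 4, 4 can only go here (every other open cell in that row sees a 4).
R6C3 = 8: in row 6, 8 can only go here (every other open cell in that row sees an 8).
R6C9 = 9: in row 6, 9 can only go here (every other open cell in that row sees a 9).
R5C9 = 6: row 5 has {2,3,4,5,7,8}; col 9 has {2,3,4,7,9}; box has {1,2,3,4,5,7,8,9} → only 6 remains.
R5C4 = 1: row 5 has {2,3,4,5,6,7,8}; col 4 has {2,3,4,5,9}; box has {2,3,4,5,8,9} → only 1 remains.
R5C1 = 9: row 5 has {1,2,3,4,5,6,7,8}; col 1 has {2,4,7}; box has {2,4,5,6,7,8} → only 9 remains.
R8C2 = 4: in row 8, 4 can only go here (every other open cell in that row sees a 4).
R9C8 = 2: in row 9, 2 can only go here (every other open cell in that row sees a 2).
R9C6 = 4: in row 9, 4 can only go here (every other open cell in that row sees a 4).
R9C4 = 8: in column 4, 8 can only go here (every other open cell in that column sees an 8).
R9C9 = 5: row 9 has {2,3,4,7,8}; col 9 has {2,3,4,6,7,9}; box has {1,2,4} → only 5 remains.
R3C9 = 1: row 3 has {2,3,4,8}; col 9 has {2,3,4,5,6,7,9}; box has {2,3,4,6} → only 1 remains.
R8C9 = 8: row 8 has {1,2,4,7}; col 9 has {1,2,3,4,5,6,7,9}; box has {1,2,4,5} → only 8 remains.
R9C7 = 9: row 9 has {2,3,4,5,7,8}; col 7 has {1,2,4,6,8}; box has {1,2,4,5,8} → only 9 remains.
R8C7 = 3: row 8 has {1,2,4,7,8}; col 7 has {1,2,4,6,8,9}; box has {1,2,4,5,8,9} → only 3 remains.
R9C2 = 1: row 9 has {2,3,4,5,7,8,9}; col 2 has {2,3,4,5,6,7}; box has {2,4,7} → only 1 remains.
R9C3 = 6: row 9 has {1,2,3,4,5,7,8,9}; col 3 has {2,4,8}; box has {1,2,4,7} → only 6 remains.
R1C2 = 8: row 1 has {2,3,4,6,9}; col 2 has {1,2,3,4,5,6,7}; box has {2,3,4} → only 8 remains.
R1C8 = 7: row 1 has {2,3,4,6,8,9}; col 8 has {1,2,3,4,5}; box has {1,2,3,4,6} → only 7 remains.
R2C2 = 9: row 2 has {2,3,4}; col 2 has {1,2,3,4,5,6,7,8}; box has {2,3,4,8} → only 9 remains.
R2C8 = 8: row 2 has {2,3,4,9}; col 8 has {1,2,3,4,5,7}; box has {1,2,3,4,6,7} → only 8 remains.
R3C7 = 5: row 3 has {1,2,3,4,8}; col 7 has {1,2,3,4,6,8,9}; box has {1,2,3,4,6,7,8} → only 5 remains.
R3C8 = 9: row 3 has {1,2,3,4,5,8}; col 8 has {1,2,3,4,5,7,8}; box has {1,2,3,4,5,6,7,8} → only 9 remains.
R7C7 = 7: row 7 has {2,4,5}; col 7 has {1,2,3,4,5,6,8,9}; box has {1,2,3,4,5,8,9} → only 7 remains.
R7C8 = 6: row 7 has {2,4,5,7}; col 8 has {1,2,3,4,5,7,8,9}; box has {1,2,3,4,5,7,8,9} → only 6 remains.
R8C1 = 5: row 8 has {1,2,3,4,7,8}; col 1 has {2,4,7,9}; box has {1,2,4,6,7} → only 5 remains.
R8C3 = 9: row 8 has {1,2,3,4,5,7,8}; col 3 has {2,4,6,8}; box has {1,2,4,5,6,7} → only 9 remains.
R8C5 = 6: row 8 has {1,2,3,4,5,7,8,9}; col 5 has {2,3,4,8}; box has {2,3,4,5,7,8} → only 6 remains.
R3C1 = 6: row 3 has {1,2,3,4,5,8,9}; col 1 has {2,4,5,7,9}; box has {2,3,4,8,9} → only 6 remains.
R3C3 = 7: row 3 has {1,2,3,4,5,6,8,9}; col 3 has {2,4,6,8,9}; box has {2,3,4,6,8,9} → only 7 remains.
R6C5 = 7: row 6 has {1,2,3,4,5,8,9}; col 5 has {2,3,4,6,8}; box has {1,2,3,4,5,8,9} → only 7 remains.
R7C3 = 3: row 7 has {2,4,5,6,7}; col 3 has {2,4,6,7,8,9}; box has {1,2,4,5,6,7,9} → only 3 remains.
R7C6 = 1: row 7 has {2,3,4,5,6,7}; col 6 has {2,3,4,5,7,8,9}; box has {2,3,4,5,6,7,8} → only 1 remains.
R2C1 = 1: row 2 has {2,3,4,8,9}; col 1 has {2,4,5,6,7,9}; box has {2,3,4,6,7,8,9} → only 1 remains.
R2C5 = 5: row 2 has {1,2,3,4,8,9}; col 5 has {2,3,4,6,7,8}; box has {2,3,4,8,9} → only 5 remains.
R2C6 = 6: row 2 has {1,2,3,4,5,8,9}; col 6 has {1,2,3,4,5,7,8,9}; box has {2,3,4,5,8,9} → only 6 remains.
R4C1 = 3: row 4 has {2,4,5,6,7,8,9}; col 1 has {1,2,4,5,6,7,9}; box has {2,4,5,6,7,8,9} → only 3 remains.
R4C3 = 1: row 4 has {2,3,4,5,6,7,8,9}; col 3 has {2,3,4,6,7,8,9}; box has {2,3,4,5,6,7,8,9} → only 1 remains.
R6C4 = 6: row 6 has {1,2,3,4,5,7,8,9}; col 4 has {1,2,3,4,5,8,9}; box has {1,2,3,4,5,7,8,9} → only 6 remains.
R7C1 = 8: row 7 has {1,2,3,4,5,6,7}; col 1 has {1,2,3,4,5,6,7,9}; box has {1,2,3,4,5,6,7,9} → only 8 remains.
R7C5 = 9: row 7 has {1,2,3,4,5,6,7,8}; col 5 has {2,3,4,5,6,7,8}; box has {1,2,3,4,5,6,7,8} → only 9 remains.

823591764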